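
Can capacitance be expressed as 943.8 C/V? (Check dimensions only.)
Yes

capacitance has SI base units: A^2 * s^4 / (kg * m^2)
C/V reduces to the same SI base units, so it is a valid unit for capacitance.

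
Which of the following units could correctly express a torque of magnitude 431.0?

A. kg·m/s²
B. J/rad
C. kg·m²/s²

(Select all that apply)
B, C

torque has SI base units: kg * m^2 / s^2

Checking each option against kg * m^2 / s^2:
  A. kg·m/s²: ✗ does not match
  B. J/rad: ✓ matches
  C. kg·m²/s²: ✓ matches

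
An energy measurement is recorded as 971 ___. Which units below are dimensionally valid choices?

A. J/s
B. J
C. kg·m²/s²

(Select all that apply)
B, C

energy has SI base units: kg * m^2 / s^2

Checking each option against kg * m^2 / s^2:
  A. J/s: ✗ does not match
  B. J: ✓ matches
  C. kg·m²/s²: ✓ matches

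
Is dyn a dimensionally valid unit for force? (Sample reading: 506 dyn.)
Yes

force has SI base units: kg * m / s^2
dyn reduces to the same SI base units, so it is a valid unit for force.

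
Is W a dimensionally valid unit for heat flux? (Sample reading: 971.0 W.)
No

heat flux has SI base units: kg / s^3
W does NOT reduce to kg / s^3; a valid unit for heat flux would be e.g. W/m².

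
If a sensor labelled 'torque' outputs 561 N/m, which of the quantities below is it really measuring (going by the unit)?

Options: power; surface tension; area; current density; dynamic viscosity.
surface tension

torque should have units dimensionally equivalent to kg * m^2 / s^2 (e.g. N·m).
The given unit 'N/m' reduces to kg / s^2. Of the listed options, that is the dimensionality of surface tension.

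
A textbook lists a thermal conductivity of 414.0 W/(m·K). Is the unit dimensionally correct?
Yes

thermal conductivity has SI base units: kg * m / (s^3 * K)
W/(m·K) reduces to the same SI base units, so it is a valid unit for thermal conductivity.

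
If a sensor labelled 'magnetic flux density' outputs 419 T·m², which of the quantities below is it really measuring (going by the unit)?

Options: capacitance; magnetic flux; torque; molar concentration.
magnetic flux

magnetic flux density should have units dimensionally equivalent to kg / (A * s^2) (e.g. T).
The given unit 'T·m²' reduces to kg * m^2 / (A * s^2). Of the listed options, that is the dimensionality of magnetic flux.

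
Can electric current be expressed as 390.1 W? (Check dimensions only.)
No

electric current has SI base units: A
W does NOT reduce to A; a valid unit for electric current would be e.g. A.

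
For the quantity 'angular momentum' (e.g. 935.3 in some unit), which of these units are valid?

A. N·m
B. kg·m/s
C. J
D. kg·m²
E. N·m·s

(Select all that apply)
E

angular momentum has SI base units: kg * m^2 / s

Checking each option against kg * m^2 / s:
  A. N·m: ✗ does not match
  B. kg·m/s: ✗ does not match
  C. J: ✗ does not match
  D. kg·m²: ✗ does not match
  E. N·m·s: ✓ matches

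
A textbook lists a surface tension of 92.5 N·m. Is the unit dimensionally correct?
No

surface tension has SI base units: kg / s^2
N·m does NOT reduce to kg / s^2; a valid unit for surface tension would be e.g. N/m.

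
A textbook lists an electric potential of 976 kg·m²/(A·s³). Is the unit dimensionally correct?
Yes

electric potential has SI base units: kg * m^2 / (A * s^3)
kg·m²/(A·s³) reduces to the same SI base units, so it is a valid unit for electric potential.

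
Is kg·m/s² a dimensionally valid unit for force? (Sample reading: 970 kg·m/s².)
Yes

force has SI base units: kg * m / s^2
kg·m/s² reduces to the same SI base units, so it is a valid unit for force.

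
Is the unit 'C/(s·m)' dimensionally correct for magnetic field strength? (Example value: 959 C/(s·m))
Yes

magnetic field strength has SI base units: A / m
C/(s·m) reduces to the same SI base units, so it is a valid unit for magnetic field strength.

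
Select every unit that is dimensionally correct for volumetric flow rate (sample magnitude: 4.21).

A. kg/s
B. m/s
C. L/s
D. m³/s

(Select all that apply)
C, D

volumetric flow rate has SI base units: m^3 / s

Checking each option against m^3 / s:
  A. kg/s: ✗ does not match
  B. m/s: ✗ does not match
  C. L/s: ✓ matches
  D. m³/s: ✓ matches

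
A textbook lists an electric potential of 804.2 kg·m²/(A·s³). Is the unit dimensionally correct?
Yes

electric potential has SI base units: kg * m^2 / (A * s^3)
kg·m²/(A·s³) reduces to the same SI base units, so it is a valid unit for electric potential.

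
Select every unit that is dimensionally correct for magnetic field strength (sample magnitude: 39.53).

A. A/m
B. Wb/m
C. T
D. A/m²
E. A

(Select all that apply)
A

magnetic field strength has SI base units: A / m

Checking each option against A / m:
  A. A/m: ✓ matches
  B. Wb/m: ✗ does not match
  C. T: ✗ does not match
  D. A/m²: ✗ does not match
  E. A: ✗ does not match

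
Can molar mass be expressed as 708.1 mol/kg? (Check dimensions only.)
No

molar mass has SI base units: kg / mol
mol/kg does NOT reduce to kg / mol; a valid unit for molar mass would be e.g. kg/mol.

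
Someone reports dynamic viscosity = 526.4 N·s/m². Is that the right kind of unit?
Yes

dynamic viscosity has SI base units: kg / (m * s)
N·s/m² reduces to the same SI base units, so it is a valid unit for dynamic viscosity.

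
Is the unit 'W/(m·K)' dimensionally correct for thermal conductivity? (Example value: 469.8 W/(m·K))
Yes

thermal conductivity has SI base units: kg * m / (s^3 * K)
W/(m·K) reduces to the same SI base units, so it is a valid unit for thermal conductivity.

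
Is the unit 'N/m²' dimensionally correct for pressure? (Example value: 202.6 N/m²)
Yes

pressure has SI base units: kg / (m * s^2)
N/m² reduces to the same SI base units, so it is a valid unit for pressure.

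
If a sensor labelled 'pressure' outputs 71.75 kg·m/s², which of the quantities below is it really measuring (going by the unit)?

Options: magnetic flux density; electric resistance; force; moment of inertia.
force

pressure should have units dimensionally equivalent to kg / (m * s^2) (e.g. Pa).
The given unit 'kg·m/s²' reduces to kg * m / s^2. Of the listed options, that is the dimensionality of force.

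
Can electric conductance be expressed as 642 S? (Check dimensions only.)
Yes

electric conductance has SI base units: A^2 * s^3 / (kg * m^2)
S reduces to the same SI base units, so it is a valid unit for electric conductance.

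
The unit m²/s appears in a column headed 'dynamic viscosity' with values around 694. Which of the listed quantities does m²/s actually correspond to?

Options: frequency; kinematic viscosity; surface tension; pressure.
kinematic viscosity

dynamic viscosity should have units dimensionally equivalent to kg / (m * s) (e.g. Pa·s).
The given unit 'm²/s' reduces to m^2 / s. Of the listed options, that is the dimensionality of kinematic viscosity.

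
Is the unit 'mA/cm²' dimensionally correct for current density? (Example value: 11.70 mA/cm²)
Yes

current density has SI base units: A / m^2
mA/cm² reduces to the same SI base units, so it is a valid unit for current density.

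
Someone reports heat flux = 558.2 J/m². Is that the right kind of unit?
No

heat flux has SI base units: kg / s^3
J/m² does NOT reduce to kg / s^3; a valid unit for heat flux would be e.g. W/m².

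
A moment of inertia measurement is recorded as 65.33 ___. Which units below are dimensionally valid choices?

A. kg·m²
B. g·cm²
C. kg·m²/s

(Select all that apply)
A, B

moment of inertia has SI base units: kg * m^2

Checking each option against kg * m^2:
  A. kg·m²: ✓ matches
  B. g·cm²: ✓ matches
  C. kg·m²/s: ✗ does not match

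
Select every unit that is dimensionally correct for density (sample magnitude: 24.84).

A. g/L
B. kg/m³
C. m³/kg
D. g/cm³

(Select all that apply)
A, B, D

density has SI base units: kg / m^3

Checking each option against kg / m^3:
  A. g/L: ✓ matches
  B. kg/m³: ✓ matches
  C. m³/kg: ✗ does not match
  D. g/cm³: ✓ matches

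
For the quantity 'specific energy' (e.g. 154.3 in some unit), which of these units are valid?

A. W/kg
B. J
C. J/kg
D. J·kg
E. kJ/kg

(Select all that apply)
C, E

specific energy has SI base units: m^2 / s^2

Checking each option against m^2 / s^2:
  A. W/kg: ✗ does not match
  B. J: ✗ does not match
  C. J/kg: ✓ matches
  D. J·kg: ✗ does not match
  E. kJ/kg: ✓ matches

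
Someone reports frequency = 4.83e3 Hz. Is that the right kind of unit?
Yes

frequency has SI base units: 1 / s
Hz reduces to the same SI base units, so it is a valid unit for frequency.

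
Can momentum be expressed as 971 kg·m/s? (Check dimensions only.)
Yes

momentum has SI base units: kg * m / s
kg·m/s reduces to the same SI base units, so it is a valid unit for momentum.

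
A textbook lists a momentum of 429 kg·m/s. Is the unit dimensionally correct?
Yes

momentum has SI base units: kg * m / s
kg·m/s reduces to the same SI base units, so it is a valid unit for momentum.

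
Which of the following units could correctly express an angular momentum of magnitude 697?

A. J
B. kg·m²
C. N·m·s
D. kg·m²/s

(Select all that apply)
C, D

angular momentum has SI base units: kg * m^2 / s

Checking each option against kg * m^2 / s:
  A. J: ✗ does not match
  B. kg·m²: ✗ does not match
  C. N·m·s: ✓ matches
  D. kg·m²/s: ✓ matches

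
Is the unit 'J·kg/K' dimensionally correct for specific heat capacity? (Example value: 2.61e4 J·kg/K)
No

specific heat capacity has SI base units: m^2 / (s^2 * K)
J·kg/K does NOT reduce to m^2 / (s^2 * K); a valid unit for specific heat capacity would be e.g. J/(kg·K).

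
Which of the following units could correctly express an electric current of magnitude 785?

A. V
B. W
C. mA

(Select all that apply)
C

electric current has SI base units: A

Checking each option against A:
  A. V: ✗ does not match
  B. W: ✗ does not match
  C. mA: ✓ matches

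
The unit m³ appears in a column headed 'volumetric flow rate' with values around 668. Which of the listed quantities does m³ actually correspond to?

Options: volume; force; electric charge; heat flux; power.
volume

volumetric flow rate should have units dimensionally equivalent to m^3 / s (e.g. m³/s).
The given unit 'm³' reduces to m^3. Of the listed options, that is the dimensionality of volume.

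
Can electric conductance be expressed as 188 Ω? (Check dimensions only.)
No

electric conductance has SI base units: A^2 * s^3 / (kg * m^2)
Ω does NOT reduce to A^2 * s^3 / (kg * m^2); a valid unit for electric conductance would be e.g. S.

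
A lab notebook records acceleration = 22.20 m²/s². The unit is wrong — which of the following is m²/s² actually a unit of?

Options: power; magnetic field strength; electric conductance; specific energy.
specific energy

acceleration should have units dimensionally equivalent to m / s^2 (e.g. m/s²).
The given unit 'm²/s²' reduces to m^2 / s^2. Of the listed options, that is the dimensionality of specific energy.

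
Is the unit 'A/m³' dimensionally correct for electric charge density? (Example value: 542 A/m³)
No

electric charge density has SI base units: A * s / m^3
A/m³ does NOT reduce to A * s / m^3; a valid unit for electric charge density would be e.g. C/m³.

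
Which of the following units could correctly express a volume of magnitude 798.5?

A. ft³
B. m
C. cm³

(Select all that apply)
A, C

volume has SI base units: m^3

Checking each option against m^3:
  A. ft³: ✓ matches
  B. m: ✗ does not match
  C. cm³: ✓ matches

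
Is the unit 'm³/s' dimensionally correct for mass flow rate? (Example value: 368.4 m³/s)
No

mass flow rate has SI base units: kg / s
m³/s does NOT reduce to kg / s; a valid unit for mass flow rate would be e.g. kg/s.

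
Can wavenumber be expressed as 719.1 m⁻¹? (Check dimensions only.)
Yes

wavenumber has SI base units: 1 / m
m⁻¹ reduces to the same SI base units, so it is a valid unit for wavenumber.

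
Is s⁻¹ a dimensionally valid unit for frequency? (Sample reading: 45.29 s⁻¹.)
Yes

frequency has SI base units: 1 / s
s⁻¹ reduces to the same SI base units, so it is a valid unit for frequency.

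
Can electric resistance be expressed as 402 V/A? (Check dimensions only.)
Yes

electric resistance has SI base units: kg * m^2 / (A^2 * s^3)
V/A reduces to the same SI base units, so it is a valid unit for electric resistance.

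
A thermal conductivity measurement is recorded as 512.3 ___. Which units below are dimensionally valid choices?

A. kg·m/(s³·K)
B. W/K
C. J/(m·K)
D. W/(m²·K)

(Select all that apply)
A

thermal conductivity has SI base units: kg * m / (s^3 * K)

Checking each option against kg * m / (s^3 * K):
  A. kg·m/(s³·K): ✓ matches
  B. W/K: ✗ does not match
  C. J/(m·K): ✗ does not match
  D. W/(m²·K): ✗ does not match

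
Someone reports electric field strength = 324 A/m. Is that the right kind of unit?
No

electric field strength has SI base units: kg * m / (A * s^3)
A/m does NOT reduce to kg * m / (A * s^3); a valid unit for electric field strength would be e.g. V/m.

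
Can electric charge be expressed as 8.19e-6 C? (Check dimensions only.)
Yes

electric charge has SI base units: A * s
C reduces to the same SI base units, so it is a valid unit for electric charge.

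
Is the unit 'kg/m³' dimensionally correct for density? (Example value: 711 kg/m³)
Yes

density has SI base units: kg / m^3
kg/m³ reduces to the same SI base units, so it is a valid unit for density.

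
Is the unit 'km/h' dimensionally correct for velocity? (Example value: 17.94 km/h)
Yes

velocity has SI base units: m / s
km/h reduces to the same SI base units, so it is a valid unit for velocity.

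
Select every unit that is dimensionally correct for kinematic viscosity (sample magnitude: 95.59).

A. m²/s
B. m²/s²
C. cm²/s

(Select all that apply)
A, C

kinematic viscosity has SI base units: m^2 / s

Checking each option against m^2 / s:
  A. m²/s: ✓ matches
  B. m²/s²: ✗ does not match
  C. cm²/s: ✓ matches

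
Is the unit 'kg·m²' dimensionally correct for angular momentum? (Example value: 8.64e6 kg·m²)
No

angular momentum has SI base units: kg * m^2 / s
kg·m² does NOT reduce to kg * m^2 / s; a valid unit for angular momentum would be e.g. kg·m²/s.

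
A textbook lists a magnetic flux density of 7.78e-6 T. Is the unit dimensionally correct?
Yes

magnetic flux density has SI base units: kg / (A * s^2)
T reduces to the same SI base units, so it is a valid unit for magnetic flux density.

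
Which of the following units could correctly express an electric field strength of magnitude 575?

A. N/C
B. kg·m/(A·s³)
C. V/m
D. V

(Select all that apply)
A, B, C

electric field strength has SI base units: kg * m / (A * s^3)

Checking each option against kg * m / (A * s^3):
  A. N/C: ✓ matches
  B. kg·m/(A·s³): ✓ matches
  C. V/m: ✓ matches
  D. V: ✗ does not match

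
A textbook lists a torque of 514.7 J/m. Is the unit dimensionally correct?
No

torque has SI base units: kg * m^2 / s^2
J/m does NOT reduce to kg * m^2 / s^2; a valid unit for torque would be e.g. N·m.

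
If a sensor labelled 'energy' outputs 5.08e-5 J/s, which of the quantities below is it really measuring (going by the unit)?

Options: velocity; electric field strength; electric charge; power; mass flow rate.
power

energy should have units dimensionally equivalent to kg * m^2 / s^2 (e.g. J).
The given unit 'J/s' reduces to kg * m^2 / s^3. Of the listed options, that is the dimensionality of power.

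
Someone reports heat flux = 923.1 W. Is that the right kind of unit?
No

heat flux has SI base units: kg / s^3
W does NOT reduce to kg / s^3; a valid unit for heat flux would be e.g. W/m².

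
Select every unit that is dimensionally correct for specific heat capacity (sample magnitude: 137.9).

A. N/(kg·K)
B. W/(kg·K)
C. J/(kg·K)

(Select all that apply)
C

specific heat capacity has SI base units: m^2 / (s^2 * K)

Checking each option against m^2 / (s^2 * K):
  A. N/(kg·K): ✗ does not match
  B. W/(kg·K): ✗ does not match
  C. J/(kg·K): ✓ matches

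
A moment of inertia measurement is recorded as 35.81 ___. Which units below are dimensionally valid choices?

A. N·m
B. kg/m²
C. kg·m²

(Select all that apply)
C

moment of inertia has SI base units: kg * m^2

Checking each option against kg * m^2:
  A. N·m: ✗ does not match
  B. kg/m²: ✗ does not match
  C. kg·m²: ✓ matches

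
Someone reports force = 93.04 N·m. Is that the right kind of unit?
No

force has SI base units: kg * m / s^2
N·m does NOT reduce to kg * m / s^2; a valid unit for force would be e.g. N.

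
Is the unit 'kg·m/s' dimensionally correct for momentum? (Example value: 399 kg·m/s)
Yes

momentum has SI base units: kg * m / s
kg·m/s reduces to the same SI base units, so it is a valid unit for momentum.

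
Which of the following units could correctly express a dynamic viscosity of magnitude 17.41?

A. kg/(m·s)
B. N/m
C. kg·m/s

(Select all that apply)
A

dynamic viscosity has SI base units: kg / (m * s)

Checking each option against kg / (m * s):
  A. kg/(m·s): ✓ matches
  B. N/m: ✗ does not match
  C. kg·m/s: ✗ does not match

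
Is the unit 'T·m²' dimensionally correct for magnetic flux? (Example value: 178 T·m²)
Yes

magnetic flux has SI base units: kg * m^2 / (A * s^2)
T·m² reduces to the same SI base units, so it is a valid unit for magnetic flux.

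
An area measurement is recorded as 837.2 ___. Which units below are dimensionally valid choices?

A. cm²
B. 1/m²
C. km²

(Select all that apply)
A, C

area has SI base units: m^2

Checking each option against m^2:
  A. cm²: ✓ matches
  B. 1/m²: ✗ does not match
  C. km²: ✓ matches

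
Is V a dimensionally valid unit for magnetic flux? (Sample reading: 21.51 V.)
No

magnetic flux has SI base units: kg * m^2 / (A * s^2)
V does NOT reduce to kg * m^2 / (A * s^2); a valid unit for magnetic flux would be e.g. Wb.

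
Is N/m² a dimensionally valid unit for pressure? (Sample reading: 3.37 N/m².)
Yes

pressure has SI base units: kg / (m * s^2)
N/m² reduces to the same SI base units, so it is a valid unit for pressure.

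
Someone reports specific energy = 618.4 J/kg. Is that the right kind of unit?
Yes

specific energy has SI base units: m^2 / s^2
J/kg reduces to the same SI base units, so it is a valid unit for specific energy.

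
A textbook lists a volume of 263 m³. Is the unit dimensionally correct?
Yes

volume has SI base units: m^3
m³ reduces to the same SI base units, so it is a valid unit for volume.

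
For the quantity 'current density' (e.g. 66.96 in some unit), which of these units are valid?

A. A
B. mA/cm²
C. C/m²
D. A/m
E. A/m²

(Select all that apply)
B, E

current density has SI base units: A / m^2

Checking each option against A / m^2:
  A. A: ✗ does not match
  B. mA/cm²: ✓ matches
  C. C/m²: ✗ does not match
  D. A/m: ✗ does not match
  E. A/m²: ✓ matches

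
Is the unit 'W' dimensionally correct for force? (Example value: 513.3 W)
No

force has SI base units: kg * m / s^2
W does NOT reduce to kg * m / s^2; a valid unit for force would be e.g. N.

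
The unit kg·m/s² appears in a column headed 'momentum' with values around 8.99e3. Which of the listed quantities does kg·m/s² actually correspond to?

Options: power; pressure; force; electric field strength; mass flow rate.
force

momentum should have units dimensionally equivalent to kg * m / s (e.g. kg·m/s).
The given unit 'kg·m/s²' reduces to kg * m / s^2. Of the listed options, that is the dimensionality of force.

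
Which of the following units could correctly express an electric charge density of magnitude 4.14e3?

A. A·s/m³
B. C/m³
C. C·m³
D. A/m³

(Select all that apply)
A, B

electric charge density has SI base units: A * s / m^3

Checking each option against A * s / m^3:
  A. A·s/m³: ✓ matches
  B. C/m³: ✓ matches
  C. C·m³: ✗ does not match
  D. A/m³: ✗ does not match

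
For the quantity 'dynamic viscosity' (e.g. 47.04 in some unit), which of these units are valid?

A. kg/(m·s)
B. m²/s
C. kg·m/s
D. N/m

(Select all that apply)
A

dynamic viscosity has SI base units: kg / (m * s)

Checking each option against kg / (m * s):
  A. kg/(m·s): ✓ matches
  B. m²/s: ✗ does not match
  C. kg·m/s: ✗ does not match
  D. N/m: ✗ does not match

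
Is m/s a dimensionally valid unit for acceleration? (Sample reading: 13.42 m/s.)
No

acceleration has SI base units: m / s^2
m/s does NOT reduce to m / s^2; a valid unit for acceleration would be e.g. m/s².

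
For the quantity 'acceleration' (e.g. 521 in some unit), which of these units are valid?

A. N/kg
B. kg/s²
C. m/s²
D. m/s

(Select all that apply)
A, C

acceleration has SI base units: m / s^2

Checking each option against m / s^2:
  A. N/kg: ✓ matches
  B. kg/s²: ✗ does not match
  C. m/s²: ✓ matches
  D. m/s: ✗ does not match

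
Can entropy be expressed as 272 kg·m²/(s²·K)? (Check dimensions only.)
Yes

entropy has SI base units: kg * m^2 / (s^2 * K)
kg·m²/(s²·K) reduces to the same SI base units, so it is a valid unit for entropy.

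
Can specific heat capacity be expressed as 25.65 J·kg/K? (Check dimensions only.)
No

specific heat capacity has SI base units: m^2 / (s^2 * K)
J·kg/K does NOT reduce to m^2 / (s^2 * K); a valid unit for specific heat capacity would be e.g. J/(kg·K).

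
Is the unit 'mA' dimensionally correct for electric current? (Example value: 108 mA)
Yes

electric current has SI base units: A
mA reduces to the same SI base units, so it is a valid unit for electric current.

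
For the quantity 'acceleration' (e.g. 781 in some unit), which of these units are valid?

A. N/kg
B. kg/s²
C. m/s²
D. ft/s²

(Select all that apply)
A, C, D

acceleration has SI base units: m / s^2

Checking each option against m / s^2:
  A. N/kg: ✓ matches
  B. kg/s²: ✗ does not match
  C. m/s²: ✓ matches
  D. ft/s²: ✓ matches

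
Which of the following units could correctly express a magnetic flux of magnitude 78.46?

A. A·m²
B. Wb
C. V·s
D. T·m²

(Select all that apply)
B, C, D

magnetic flux has SI base units: kg * m^2 / (A * s^2)

Checking each option against kg * m^2 / (A * s^2):
  A. A·m²: ✗ does not match
  B. Wb: ✓ matches
  C. V·s: ✓ matches
  D. T·m²: ✓ matches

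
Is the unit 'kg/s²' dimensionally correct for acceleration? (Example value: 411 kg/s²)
No

acceleration has SI base units: m / s^2
kg/s² does NOT reduce to m / s^2; a valid unit for acceleration would be e.g. m/s².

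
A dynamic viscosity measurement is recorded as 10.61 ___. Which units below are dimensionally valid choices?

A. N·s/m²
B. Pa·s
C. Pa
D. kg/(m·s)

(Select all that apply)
A, B, D

dynamic viscosity has SI base units: kg / (m * s)

Checking each option against kg / (m * s):
  A. N·s/m²: ✓ matches
  B. Pa·s: ✓ matches
  C. Pa: ✗ does not match
  D. kg/(m·s): ✓ matches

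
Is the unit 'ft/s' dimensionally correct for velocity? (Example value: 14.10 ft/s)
Yes

velocity has SI base units: m / s
ft/s reduces to the same SI base units, so it is a valid unit for velocity.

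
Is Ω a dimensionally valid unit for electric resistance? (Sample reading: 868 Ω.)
Yes

electric resistance has SI base units: kg * m^2 / (A^2 * s^3)
Ω reduces to the same SI base units, so it is a valid unit for electric resistance.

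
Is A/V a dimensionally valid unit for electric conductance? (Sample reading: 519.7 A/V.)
Yes

electric conductance has SI base units: A^2 * s^3 / (kg * m^2)
A/V reduces to the same SI base units, so it is a valid unit for electric conductance.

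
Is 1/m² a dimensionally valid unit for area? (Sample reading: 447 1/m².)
No

area has SI base units: m^2
1/m² does NOT reduce to m^2; a valid unit for area would be e.g. m².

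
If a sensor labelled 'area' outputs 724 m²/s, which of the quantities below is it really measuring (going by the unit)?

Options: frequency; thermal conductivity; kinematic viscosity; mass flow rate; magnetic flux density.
kinematic viscosity

area should have units dimensionally equivalent to m^2 (e.g. m²).
The given unit 'm²/s' reduces to m^2 / s. Of the listed options, that is the dimensionality of kinematic viscosity.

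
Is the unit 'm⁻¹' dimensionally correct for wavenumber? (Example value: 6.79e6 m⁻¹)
Yes

wavenumber has SI base units: 1 / m
m⁻¹ reduces to the same SI base units, so it is a valid unit for wavenumber.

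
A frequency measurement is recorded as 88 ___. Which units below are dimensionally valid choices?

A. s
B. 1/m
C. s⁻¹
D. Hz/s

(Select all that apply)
C

frequency has SI base units: 1 / s

Checking each option against 1 / s:
  A. s: ✗ does not match
  B. 1/m: ✗ does not match
  C. s⁻¹: ✓ matches
  D. Hz/s: ✗ does not match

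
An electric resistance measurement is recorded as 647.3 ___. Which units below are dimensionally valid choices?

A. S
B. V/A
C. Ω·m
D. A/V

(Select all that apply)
B

electric resistance has SI base units: kg * m^2 / (A^2 * s^3)

Checking each option against kg * m^2 / (A^2 * s^3):
  A. S: ✗ does not match
  B. V/A: ✓ matches
  C. Ω·m: ✗ does not match
  D. A/V: ✗ does not match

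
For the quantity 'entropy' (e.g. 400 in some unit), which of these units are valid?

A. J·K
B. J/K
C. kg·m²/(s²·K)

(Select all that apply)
B, C

entropy has SI base units: kg * m^2 / (s^2 * K)

Checking each option against kg * m^2 / (s^2 * K):
  A. J·K: ✗ does not match
  B. J/K: ✓ matches
  C. kg·m²/(s²·K): ✓ matches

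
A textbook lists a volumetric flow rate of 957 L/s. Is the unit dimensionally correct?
Yes

volumetric flow rate has SI base units: m^3 / s
L/s reduces to the same SI base units, so it is a valid unit for volumetric flow rate.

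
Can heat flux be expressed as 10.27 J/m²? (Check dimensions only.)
No

heat flux has SI base units: kg / s^3
J/m² does NOT reduce to kg / s^3; a valid unit for heat flux would be e.g. W/m².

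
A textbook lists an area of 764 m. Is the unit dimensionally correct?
No

area has SI base units: m^2
m does NOT reduce to m^2; a valid unit for area would be e.g. m².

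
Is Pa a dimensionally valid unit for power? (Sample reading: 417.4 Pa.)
No

power has SI base units: kg * m^2 / s^3
Pa does NOT reduce to kg * m^2 / s^3; a valid unit for power would be e.g. W.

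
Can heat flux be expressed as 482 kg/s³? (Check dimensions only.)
Yes

heat flux has SI base units: kg / s^3
kg/s³ reduces to the same SI base units, so it is a valid unit for heat flux.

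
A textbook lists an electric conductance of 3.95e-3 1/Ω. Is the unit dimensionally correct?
Yes

electric conductance has SI base units: A^2 * s^3 / (kg * m^2)
1/Ω reduces to the same SI base units, so it is a valid unit for electric conductance.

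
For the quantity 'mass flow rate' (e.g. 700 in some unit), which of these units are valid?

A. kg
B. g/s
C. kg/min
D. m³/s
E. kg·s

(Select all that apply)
B, C

mass flow rate has SI base units: kg / s

Checking each option against kg / s:
  A. kg: ✗ does not match
  B. g/s: ✓ matches
  C. kg/min: ✓ matches
  D. m³/s: ✗ does not match
  E. kg·s: ✗ does not match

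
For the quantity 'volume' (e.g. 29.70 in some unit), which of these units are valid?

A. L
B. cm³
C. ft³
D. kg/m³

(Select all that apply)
A, B, C

volume has SI base units: m^3

Checking each option against m^3:
  A. L: ✓ matches
  B. cm³: ✓ matches
  C. ft³: ✓ matches
  D. kg/m³: ✗ does not match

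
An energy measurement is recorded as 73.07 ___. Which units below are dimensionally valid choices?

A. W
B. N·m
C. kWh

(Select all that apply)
B, C

energy has SI base units: kg * m^2 / s^2

Checking each option against kg * m^2 / s^2:
  A. W: ✗ does not match
  B. N·m: ✓ matches
  C. kWh: ✓ matches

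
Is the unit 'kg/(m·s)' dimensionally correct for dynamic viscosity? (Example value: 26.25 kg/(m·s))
Yes

dynamic viscosity has SI base units: kg / (m * s)
kg/(m·s) reduces to the same SI base units, so it is a valid unit for dynamic viscosity.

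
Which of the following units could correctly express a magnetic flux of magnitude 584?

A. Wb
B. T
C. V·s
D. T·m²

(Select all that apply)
A, C, D

magnetic flux has SI base units: kg * m^2 / (A * s^2)

Checking each option against kg * m^2 / (A * s^2):
  A. Wb: ✓ matches
  B. T: ✗ does not match
  C. V·s: ✓ matches
  D. T·m²: ✓ matches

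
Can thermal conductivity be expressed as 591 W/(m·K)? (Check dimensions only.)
Yes

thermal conductivity has SI base units: kg * m / (s^3 * K)
W/(m·K) reduces to the same SI base units, so it is a valid unit for thermal conductivity.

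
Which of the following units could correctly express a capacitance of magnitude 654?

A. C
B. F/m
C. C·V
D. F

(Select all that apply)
D

capacitance has SI base units: A^2 * s^4 / (kg * m^2)

Checking each option against A^2 * s^4 / (kg * m^2):
  A. C: ✗ does not match
  B. F/m: ✗ does not match
  C. C·V: ✗ does not match
  D. F: ✓ matches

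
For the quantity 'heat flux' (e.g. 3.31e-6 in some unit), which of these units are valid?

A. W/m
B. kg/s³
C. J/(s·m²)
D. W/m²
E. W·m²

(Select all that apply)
B, C, D

heat flux has SI base units: kg / s^3

Checking each option against kg / s^3:
  A. W/m: ✗ does not match
  B. kg/s³: ✓ matches
  C. J/(s·m²): ✓ matches
  D. W/m²: ✓ matches
  E. W·m²: ✗ does not match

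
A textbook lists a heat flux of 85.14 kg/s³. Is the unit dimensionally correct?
Yes

heat flux has SI base units: kg / s^3
kg/s³ reduces to the same SI base units, so it is a valid unit for heat flux.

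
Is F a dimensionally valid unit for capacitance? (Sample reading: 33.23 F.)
Yes

capacitance has SI base units: A^2 * s^4 / (kg * m^2)
F reduces to the same SI base units, so it is a valid unit for capacitance.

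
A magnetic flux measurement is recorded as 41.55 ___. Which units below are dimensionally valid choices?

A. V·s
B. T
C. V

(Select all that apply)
A

magnetic flux has SI base units: kg * m^2 / (A * s^2)

Checking each option against kg * m^2 / (A * s^2):
  A. V·s: ✓ matches
  B. T: ✗ does not match
  C. V: ✗ does not match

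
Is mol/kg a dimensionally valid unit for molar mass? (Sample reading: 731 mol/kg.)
No

molar mass has SI base units: kg / mol
mol/kg does NOT reduce to kg / mol; a valid unit for molar mass would be e.g. kg/mol.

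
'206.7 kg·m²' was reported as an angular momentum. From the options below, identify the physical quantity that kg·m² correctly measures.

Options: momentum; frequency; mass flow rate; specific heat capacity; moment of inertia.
moment of inertia

angular momentum should have units dimensionally equivalent to kg * m^2 / s (e.g. kg·m²/s).
The given unit 'kg·m²' reduces to kg * m^2. Of the listed options, that is the dimensionality of moment of inertia.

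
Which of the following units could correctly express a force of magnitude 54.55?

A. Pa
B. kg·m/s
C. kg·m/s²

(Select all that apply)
C

force has SI base units: kg * m / s^2

Checking each option against kg * m / s^2:
  A. Pa: ✗ does not match
  B. kg·m/s: ✗ does not match
  C. kg·m/s²: ✓ matches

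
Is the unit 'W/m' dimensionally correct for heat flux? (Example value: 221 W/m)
No

heat flux has SI base units: kg / s^3
W/m does NOT reduce to kg / s^3; a valid unit for heat flux would be e.g. W/m².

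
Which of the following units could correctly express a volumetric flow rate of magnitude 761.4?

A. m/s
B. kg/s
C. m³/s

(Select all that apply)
C

volumetric flow rate has SI base units: m^3 / s

Checking each option against m^3 / s:
  A. m/s: ✗ does not match
  B. kg/s: ✗ does not match
  C. m³/s: ✓ matches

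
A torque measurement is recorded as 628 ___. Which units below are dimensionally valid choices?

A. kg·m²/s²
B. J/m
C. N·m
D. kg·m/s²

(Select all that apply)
A, C

torque has SI base units: kg * m^2 / s^2

Checking each option against kg * m^2 / s^2:
  A. kg·m²/s²: ✓ matches
  B. J/m: ✗ does not match
  C. N·m: ✓ matches
  D. kg·m/s²: ✗ does not match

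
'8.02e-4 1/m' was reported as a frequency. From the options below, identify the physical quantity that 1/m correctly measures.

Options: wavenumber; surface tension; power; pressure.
wavenumber

frequency should have units dimensionally equivalent to 1 / s (e.g. Hz).
The given unit '1/m' reduces to 1 / m. Of the listed options, that is the dimensionality of wavenumber.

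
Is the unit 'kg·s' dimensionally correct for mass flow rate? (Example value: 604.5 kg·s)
No

mass flow rate has SI base units: kg / s
kg·s does NOT reduce to kg / s; a valid unit for mass flow rate would be e.g. kg/s.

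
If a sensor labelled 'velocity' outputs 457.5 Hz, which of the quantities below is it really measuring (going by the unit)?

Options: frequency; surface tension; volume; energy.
frequency

velocity should have units dimensionally equivalent to m / s (e.g. m/s).
The given unit 'Hz' reduces to 1 / s. Of the listed options, that is the dimensionality of frequency.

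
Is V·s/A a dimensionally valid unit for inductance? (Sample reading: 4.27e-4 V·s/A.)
Yes

inductance has SI base units: kg * m^2 / (A^2 * s^2)
V·s/A reduces to the same SI base units, so it is a valid unit for inductance.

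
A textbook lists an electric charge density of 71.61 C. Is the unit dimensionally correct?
No

electric charge density has SI base units: A * s / m^3
C does NOT reduce to A * s / m^3; a valid unit for electric charge density would be e.g. C/m³.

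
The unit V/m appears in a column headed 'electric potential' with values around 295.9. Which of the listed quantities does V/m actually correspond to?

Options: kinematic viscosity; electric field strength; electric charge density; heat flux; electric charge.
electric field strength

electric potential should have units dimensionally equivalent to kg * m^2 / (A * s^3) (e.g. V).
The given unit 'V/m' reduces to kg * m / (A * s^3). Of the listed options, that is the dimensionality of electric field strength.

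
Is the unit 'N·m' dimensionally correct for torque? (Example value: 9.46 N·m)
Yes

torque has SI base units: kg * m^2 / s^2
N·m reduces to the same SI base units, so it is a valid unit for torque.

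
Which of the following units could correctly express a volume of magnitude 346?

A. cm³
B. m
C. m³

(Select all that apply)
A, C

volume has SI base units: m^3

Checking each option against m^3:
  A. cm³: ✓ matches
  B. m: ✗ does not match
  C. m³: ✓ matches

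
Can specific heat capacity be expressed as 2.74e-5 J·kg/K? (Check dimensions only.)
No

specific heat capacity has SI base units: m^2 / (s^2 * K)
J·kg/K does NOT reduce to m^2 / (s^2 * K); a valid unit for specific heat capacity would be e.g. J/(kg·K).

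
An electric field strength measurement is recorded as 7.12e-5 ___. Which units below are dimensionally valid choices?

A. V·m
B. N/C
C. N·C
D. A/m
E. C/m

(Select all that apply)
B

electric field strength has SI base units: kg * m / (A * s^3)

Checking each option against kg * m / (A * s^3):
  A. V·m: ✗ does not match
  B. N/C: ✓ matches
  C. N·C: ✗ does not match
  D. A/m: ✗ does not match
  E. C/m: ✗ does not match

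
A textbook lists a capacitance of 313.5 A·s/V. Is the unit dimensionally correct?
Yes

capacitance has SI base units: A^2 * s^4 / (kg * m^2)
A·s/V reduces to the same SI base units, so it is a valid unit for capacitance.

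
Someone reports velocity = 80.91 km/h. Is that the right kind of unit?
Yes

velocity has SI base units: m / s
km/h reduces to the same SI base units, so it is a valid unit for velocity.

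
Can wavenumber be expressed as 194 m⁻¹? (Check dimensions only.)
Yes

wavenumber has SI base units: 1 / m
m⁻¹ reduces to the same SI base units, so it is a valid unit for wavenumber.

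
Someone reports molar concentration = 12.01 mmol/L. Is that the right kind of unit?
Yes

molar concentration has SI base units: mol / m^3
mmol/L reduces to the same SI base units, so it is a valid unit for molar concentration.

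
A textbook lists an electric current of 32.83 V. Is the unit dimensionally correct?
No

electric current has SI base units: A
V does NOT reduce to A; a valid unit for electric current would be e.g. A.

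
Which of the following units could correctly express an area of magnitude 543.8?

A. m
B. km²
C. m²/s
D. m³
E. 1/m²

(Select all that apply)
B

area has SI base units: m^2

Checking each option against m^2:
  A. m: ✗ does not match
  B. km²: ✓ matches
  C. m²/s: ✗ does not match
  D. m³: ✗ does not match
  E. 1/m²: ✗ does not match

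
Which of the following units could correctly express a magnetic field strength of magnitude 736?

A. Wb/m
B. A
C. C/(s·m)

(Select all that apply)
C

magnetic field strength has SI base units: A / m

Checking each option against A / m:
  A. Wb/m: ✗ does not match
  B. A: ✗ does not match
  C. C/(s·m): ✓ matches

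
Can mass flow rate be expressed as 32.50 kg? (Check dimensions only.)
No

mass flow rate has SI base units: kg / s
kg does NOT reduce to kg / s; a valid unit for mass flow rate would be e.g. kg/s.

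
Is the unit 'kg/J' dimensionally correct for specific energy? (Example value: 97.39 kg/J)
No

specific energy has SI base units: m^2 / s^2
kg/J does NOT reduce to m^2 / s^2; a valid unit for specific energy would be e.g. J/kg.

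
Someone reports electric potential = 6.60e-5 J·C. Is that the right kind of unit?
No

electric potential has SI base units: kg * m^2 / (A * s^3)
J·C does NOT reduce to kg * m^2 / (A * s^3); a valid unit for electric potential would be e.g. V.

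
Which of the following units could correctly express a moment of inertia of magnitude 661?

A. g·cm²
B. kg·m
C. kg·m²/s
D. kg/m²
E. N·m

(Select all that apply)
A

moment of inertia has SI base units: kg * m^2

Checking each option against kg * m^2:
  A. g·cm²: ✓ matches
  B. kg·m: ✗ does not match
  C. kg·m²/s: ✗ does not match
  D. kg/m²: ✗ does not match
  E. N·m: ✗ does not match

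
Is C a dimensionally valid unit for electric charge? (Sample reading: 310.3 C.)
Yes

electric charge has SI base units: A * s
C reduces to the same SI base units, so it is a valid unit for electric charge.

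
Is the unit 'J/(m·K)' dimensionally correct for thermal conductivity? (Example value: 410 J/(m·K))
No

thermal conductivity has SI base units: kg * m / (s^3 * K)
J/(m·K) does NOT reduce to kg * m / (s^3 * K); a valid unit for thermal conductivity would be e.g. W/(m·K).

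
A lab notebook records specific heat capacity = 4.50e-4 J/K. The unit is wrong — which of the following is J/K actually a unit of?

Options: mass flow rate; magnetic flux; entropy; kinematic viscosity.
entropy

specific heat capacity should have units dimensionally equivalent to m^2 / (s^2 * K) (e.g. J/(kg·K)).
The given unit 'J/K' reduces to kg * m^2 / (s^2 * K). Of the listed options, that is the dimensionality of entropy.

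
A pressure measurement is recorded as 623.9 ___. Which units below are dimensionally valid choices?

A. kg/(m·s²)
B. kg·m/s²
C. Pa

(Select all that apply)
A, C

pressure has SI base units: kg / (m * s^2)

Checking each option against kg / (m * s^2):
  A. kg/(m·s²): ✓ matches
  B. kg·m/s²: ✗ does not match
  C. Pa: ✓ matches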